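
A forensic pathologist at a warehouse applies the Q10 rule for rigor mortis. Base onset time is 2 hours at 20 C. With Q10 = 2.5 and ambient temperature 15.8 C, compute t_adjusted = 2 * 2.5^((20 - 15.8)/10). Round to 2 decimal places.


Rigor mortis time adjustment:
Exponent = (T_ref - T_actual) / 10 = (20 - 15.8) / 10 = 0.42
Q10 factor = 2.5^0.42 = 1.46938
t_adjusted = 2 * 1.46938 = 2.94 hours

2.94


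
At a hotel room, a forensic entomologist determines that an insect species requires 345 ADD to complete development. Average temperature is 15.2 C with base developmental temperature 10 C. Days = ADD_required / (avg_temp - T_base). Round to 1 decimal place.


Insect development time:
Effective temperature = avg_temp - T_base = 15.2 - 10 = 5.2 C
Days = ADD / effective_temp = 345 / 5.2 = 66.3 days

66.3


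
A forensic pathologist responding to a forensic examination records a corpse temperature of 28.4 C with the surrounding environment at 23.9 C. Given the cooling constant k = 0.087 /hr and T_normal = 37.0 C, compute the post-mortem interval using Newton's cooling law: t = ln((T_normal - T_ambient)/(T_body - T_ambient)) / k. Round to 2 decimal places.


Using Newton's law of cooling:
t = ln((T_normal - T_ambient) / (T_body - T_ambient)) / k
T_normal - T_ambient = 13.1
T_body - T_ambient = 4.5
Ratio = 2.911111
ln(ratio) = 1.068535
t = 1.068535 / 0.087 = 12.28 hours

12.28


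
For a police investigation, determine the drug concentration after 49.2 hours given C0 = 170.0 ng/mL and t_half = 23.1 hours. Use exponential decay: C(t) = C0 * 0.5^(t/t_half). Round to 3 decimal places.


Drug concentration decay:
Number of half-lives = t / t_half = 49.2 / 23.1 = 2.12987
Decay factor = 0.5^2.12987 = 0.22847845
C(t) = 170.0 * 0.22847845 = 38.841 ng/mL

38.841


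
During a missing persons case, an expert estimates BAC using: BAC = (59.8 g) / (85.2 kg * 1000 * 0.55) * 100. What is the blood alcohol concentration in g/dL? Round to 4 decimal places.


Applying the Widmark formula:
BAC = (dose_g / (body_wt * 1000 * r)) * 100
Denominator = 85.2 * 1000 * 0.55 = 46860
BAC = (59.8 / 46860) * 100
BAC = 0.1276 g/dL

0.1276


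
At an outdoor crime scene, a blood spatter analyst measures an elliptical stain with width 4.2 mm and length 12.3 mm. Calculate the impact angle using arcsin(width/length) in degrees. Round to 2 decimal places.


Blood spatter impact angle calculation:
width / length = 4.2 / 12.3 = 0.341463
angle = arcsin(0.341463)
angle = 19.97 degrees

19.97


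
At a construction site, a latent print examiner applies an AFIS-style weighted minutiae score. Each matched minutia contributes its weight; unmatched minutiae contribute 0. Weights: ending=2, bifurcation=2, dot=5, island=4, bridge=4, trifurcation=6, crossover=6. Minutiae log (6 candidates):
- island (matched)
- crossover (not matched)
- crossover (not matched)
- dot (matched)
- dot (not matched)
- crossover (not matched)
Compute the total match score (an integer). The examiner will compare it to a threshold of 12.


Weighted minutiae match score:
  island: matched, +4 (running total 4)
  crossover: not matched, +0
  crossover: not matched, +0
  dot: matched, +5 (running total 9)
  dot: not matched, +0
  crossover: not matched, +0
Total score = 9
Threshold = 12; verdict = inconclusive

9


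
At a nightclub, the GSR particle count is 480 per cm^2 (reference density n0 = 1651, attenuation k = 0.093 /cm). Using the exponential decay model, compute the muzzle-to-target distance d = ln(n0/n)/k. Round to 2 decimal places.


GSR distance calculation:
n0/n = 1651 / 480 = 3.439583
ln(n0/n) = 1.23535
d = 1.23535 / 0.093 = 13.28 cm

13.28


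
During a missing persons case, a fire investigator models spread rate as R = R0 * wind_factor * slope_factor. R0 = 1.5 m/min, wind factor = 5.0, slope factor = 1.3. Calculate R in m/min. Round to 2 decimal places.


Fire spread rate calculation:
R = R0 * wind_factor * slope_factor
= 1.5 * 5.0 * 1.3
= 7.5 * 1.3
= 9.75 m/min

9.75


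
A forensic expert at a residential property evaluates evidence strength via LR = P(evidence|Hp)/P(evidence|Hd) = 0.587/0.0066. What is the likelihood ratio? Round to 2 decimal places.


Likelihood ratio calculation:
LR = P(E|Hp) / P(E|Hd)
LR = 0.587 / 0.0066
LR = 88.94

88.94


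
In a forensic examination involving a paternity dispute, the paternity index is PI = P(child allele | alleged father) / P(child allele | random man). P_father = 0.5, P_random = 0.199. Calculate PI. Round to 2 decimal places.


Paternity Index calculation:
PI = P(allele|father) / P(allele|random)
PI = 0.5 / 0.199
PI = 2.51

2.51


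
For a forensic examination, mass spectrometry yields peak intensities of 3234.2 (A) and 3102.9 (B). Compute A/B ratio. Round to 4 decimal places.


Spectral peak ratio:
Peak A = 3234.2 counts
Peak B = 3102.9 counts
Ratio = 3234.2 / 3102.9 = 1.0423

1.0423


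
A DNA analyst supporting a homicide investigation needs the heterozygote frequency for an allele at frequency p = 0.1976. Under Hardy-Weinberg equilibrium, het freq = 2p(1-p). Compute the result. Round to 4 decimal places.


Hardy-Weinberg heterozygote frequency:
q = 1 - p = 1 - 0.1976 = 0.8024
2pq = 2 * 0.1976 * 0.8024 = 0.3171

0.3171


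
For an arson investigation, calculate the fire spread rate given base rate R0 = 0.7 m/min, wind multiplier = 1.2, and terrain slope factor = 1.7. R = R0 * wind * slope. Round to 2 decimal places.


Fire spread rate calculation:
R = R0 * wind_factor * slope_factor
= 0.7 * 1.2 * 1.7
= 0.84 * 1.7
= 1.43 m/min

1.43


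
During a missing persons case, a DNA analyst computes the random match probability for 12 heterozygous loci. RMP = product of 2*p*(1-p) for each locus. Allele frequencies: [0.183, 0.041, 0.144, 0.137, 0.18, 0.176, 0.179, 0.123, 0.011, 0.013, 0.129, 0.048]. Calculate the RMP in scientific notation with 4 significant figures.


Computing RMP for 12 loci:
Locus 1: 2 * 0.183 * 0.817 = 0.299022
Locus 2: 2 * 0.041 * 0.959 = 0.078638
Locus 3: 2 * 0.144 * 0.856 = 0.246528
Locus 4: 2 * 0.137 * 0.863 = 0.236462
Locus 5: 2 * 0.18 * 0.82 = 0.2952
Locus 6: 2 * 0.176 * 0.824 = 0.290048
Locus 7: 2 * 0.179 * 0.821 = 0.293918
Locus 8: 2 * 0.123 * 0.877 = 0.215742
Locus 9: 2 * 0.011 * 0.989 = 0.021758
Locus 10: 2 * 0.013 * 0.987 = 0.025662
Locus 11: 2 * 0.129 * 0.871 = 0.224718
Locus 12: 2 * 0.048 * 0.952 = 0.091392
RMP = 8.534e-11

8.534e-11


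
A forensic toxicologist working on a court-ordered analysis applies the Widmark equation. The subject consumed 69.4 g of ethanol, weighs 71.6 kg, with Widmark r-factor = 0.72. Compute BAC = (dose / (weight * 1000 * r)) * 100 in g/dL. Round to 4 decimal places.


Applying the Widmark formula:
BAC = (dose_g / (body_wt * 1000 * r)) * 100
Denominator = 71.6 * 1000 * 0.72 = 51552
BAC = (69.4 / 51552) * 100
BAC = 0.1346 g/dL

0.1346


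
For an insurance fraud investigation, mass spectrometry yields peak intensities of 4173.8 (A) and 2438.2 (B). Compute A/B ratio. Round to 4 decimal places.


Spectral peak ratio:
Peak A = 4173.8 counts
Peak B = 2438.2 counts
Ratio = 4173.8 / 2438.2 = 1.7118

1.7118


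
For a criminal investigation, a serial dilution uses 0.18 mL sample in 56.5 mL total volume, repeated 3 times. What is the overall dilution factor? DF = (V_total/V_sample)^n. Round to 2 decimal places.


Dilution factor calculation:
Single dilution = V_total / V_sample = 56.5 / 0.18 ≈ 313.888889
Number of dilutions = 3
Total DF = (56.5 / 0.18)^3 (full precision, rounded at the end) = 30926290.29

30926290.29


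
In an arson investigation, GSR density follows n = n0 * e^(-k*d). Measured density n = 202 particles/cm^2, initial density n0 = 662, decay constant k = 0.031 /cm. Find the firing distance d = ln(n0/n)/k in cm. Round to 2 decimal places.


GSR distance calculation:
n0/n = 662 / 202 = 3.277228
ln(n0/n) = 1.186998
d = 1.186998 / 0.031 = 38.29 cm

38.29


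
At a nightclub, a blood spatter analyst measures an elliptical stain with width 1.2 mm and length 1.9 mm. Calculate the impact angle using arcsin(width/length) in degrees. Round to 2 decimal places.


Blood spatter impact angle calculation:
width / length = 1.2 / 1.9 = 0.631579
angle = arcsin(0.631579)
angle = 39.17 degrees

39.17


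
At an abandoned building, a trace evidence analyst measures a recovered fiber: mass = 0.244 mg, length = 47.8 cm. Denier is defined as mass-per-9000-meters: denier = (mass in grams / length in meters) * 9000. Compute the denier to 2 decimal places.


Denier calculation:
Mass in grams = 0.244 mg / 1000 = 0.000244 g
Length in meters = 47.8 cm / 100 = 0.478 m
Linear density = mass / length = 0.000244 / 0.478 = 0.00051046 g/m
Denier = (g/m) * 9000 = 0.00051046 * 9000 = 4.59

4.59


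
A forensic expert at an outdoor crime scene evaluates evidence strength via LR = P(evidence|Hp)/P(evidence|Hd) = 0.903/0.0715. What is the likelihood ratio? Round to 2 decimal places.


Likelihood ratio calculation:
LR = P(E|Hp) / P(E|Hd)
LR = 0.903 / 0.0715
LR = 12.63

12.63


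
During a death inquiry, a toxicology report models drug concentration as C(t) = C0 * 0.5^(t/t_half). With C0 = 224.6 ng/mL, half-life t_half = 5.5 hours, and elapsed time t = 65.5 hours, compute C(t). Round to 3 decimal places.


Drug concentration decay:
Number of half-lives = t / t_half = 65.5 / 5.5 = 11.909091
Decay factor = 0.5^11.909091 = 0.00026002
C(t) = 224.6 * 0.00026002 = 0.058 ng/mL

0.058


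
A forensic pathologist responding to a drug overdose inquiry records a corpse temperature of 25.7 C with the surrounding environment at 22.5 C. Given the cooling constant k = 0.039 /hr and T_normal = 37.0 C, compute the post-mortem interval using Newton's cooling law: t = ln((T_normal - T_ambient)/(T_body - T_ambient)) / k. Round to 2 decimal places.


Using Newton's law of cooling:
t = ln((T_normal - T_ambient) / (T_body - T_ambient)) / k
T_normal - T_ambient = 14.5
T_body - T_ambient = 3.2
Ratio = 4.53125
ln(ratio) = 1.510998
t = 1.510998 / 0.039 = 38.74 hours

38.74


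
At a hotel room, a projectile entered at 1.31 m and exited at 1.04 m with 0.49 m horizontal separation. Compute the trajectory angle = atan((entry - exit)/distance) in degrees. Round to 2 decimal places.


Bullet trajectory angle:
Height difference = 1.31 - 1.04 = 0.27 m
angle = atan(0.27 / 0.49)
angle = atan(0.55102)
angle = 28.86 degrees

28.86


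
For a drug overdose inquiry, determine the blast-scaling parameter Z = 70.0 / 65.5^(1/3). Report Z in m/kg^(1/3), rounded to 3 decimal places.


Scaled distance calculation:
W^(1/3) = 65.5^(1/3) = 4.031009
Z = R / W^(1/3) = 70.0 / 4.031009
Z = 17.365 m/kg^(1/3)

17.365


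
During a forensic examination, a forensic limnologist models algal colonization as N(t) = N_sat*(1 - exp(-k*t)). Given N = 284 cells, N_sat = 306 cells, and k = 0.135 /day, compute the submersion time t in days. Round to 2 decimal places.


PMSI from diatom colonization curve:
N / N_sat = 284 / 306 = 0.928105
1 - N/N_sat = 0.071895
ln(1 - N/N_sat) = -2.632549
t = -ln(1 - N/N_sat) / k = -(-2.632549) / 0.135 = 19.50 days

19.50


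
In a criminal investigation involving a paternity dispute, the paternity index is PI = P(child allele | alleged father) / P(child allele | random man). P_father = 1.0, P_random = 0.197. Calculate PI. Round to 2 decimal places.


Paternity Index calculation:
PI = P(allele|father) / P(allele|random)
PI = 1.0 / 0.197
PI = 5.08

5.08


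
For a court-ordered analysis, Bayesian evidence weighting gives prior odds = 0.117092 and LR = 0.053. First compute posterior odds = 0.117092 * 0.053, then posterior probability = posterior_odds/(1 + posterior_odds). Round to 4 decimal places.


Bayesian evidence evaluation:
Posterior odds = prior_odds * LR = 0.117092 * 0.053 = 0.006205876
Posterior probability = posterior_odds / (1 + posterior_odds)
= 0.006205876 / (1 + 0.006205876)
= 0.006205876 / 1.006205876
= 0.0062

0.0062


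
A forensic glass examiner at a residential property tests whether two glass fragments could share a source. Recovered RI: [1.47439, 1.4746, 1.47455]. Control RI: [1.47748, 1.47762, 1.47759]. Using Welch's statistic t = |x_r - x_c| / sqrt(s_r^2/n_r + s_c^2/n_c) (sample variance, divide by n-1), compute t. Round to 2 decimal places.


Welch's t-criterion for glass RI comparison:
Recovered mean = sum / n_r = 4.42354 / 3 = 1.4745133
Control mean = sum / n_c = 4.43269 / 3 = 1.4775633
Recovered sample variance s_r^2 = 1.20333e-08
Control sample variance s_c^2 = 5.43333e-09
Welch SE (unpooled) = sqrt(s_r^2/n_r + s_c^2/n_c) = sqrt(4.01111e-09 + 1.81111e-09) = sqrt(5.82222e-09) = 7.63035e-05
|mean_r - mean_c| = 0.00305
t = 0.00305 / 7.63035e-05 = 39.97

39.97


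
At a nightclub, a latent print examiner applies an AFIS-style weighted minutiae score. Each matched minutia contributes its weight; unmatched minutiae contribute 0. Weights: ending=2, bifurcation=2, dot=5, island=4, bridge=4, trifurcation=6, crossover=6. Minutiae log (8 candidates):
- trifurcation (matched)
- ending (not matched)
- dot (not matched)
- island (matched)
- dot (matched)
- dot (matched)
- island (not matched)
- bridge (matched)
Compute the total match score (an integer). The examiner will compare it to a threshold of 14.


Weighted minutiae match score:
  trifurcation: matched, +6 (running total 6)
  ending: not matched, +0
  dot: not matched, +0
  island: matched, +4 (running total 10)
  dot: matched, +5 (running total 15)
  dot: matched, +5 (running total 20)
  island: not matched, +0
  bridge: matched, +4 (running total 24)
Total score = 24
Threshold = 14; verdict = identification

24


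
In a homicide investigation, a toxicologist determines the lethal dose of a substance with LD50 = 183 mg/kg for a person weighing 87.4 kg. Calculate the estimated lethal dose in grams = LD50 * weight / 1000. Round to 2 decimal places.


Lethal dose calculation:
Lethal dose = LD50 * body_weight / 1000
= 183 * 87.4 / 1000
= 15994.2 / 1000
= 15.99 g

15.99


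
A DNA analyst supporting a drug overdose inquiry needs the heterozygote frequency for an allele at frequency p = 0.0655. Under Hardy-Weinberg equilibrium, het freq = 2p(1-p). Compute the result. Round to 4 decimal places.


Hardy-Weinberg heterozygote frequency:
q = 1 - p = 1 - 0.0655 = 0.9345
2pq = 2 * 0.0655 * 0.9345 = 0.1224

0.1224


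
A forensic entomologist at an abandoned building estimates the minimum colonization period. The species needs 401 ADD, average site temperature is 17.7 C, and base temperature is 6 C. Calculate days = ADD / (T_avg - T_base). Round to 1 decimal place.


Insect development time:
Effective temperature = avg_temp - T_base = 17.7 - 6 = 11.7 C
Days = ADD / effective_temp = 401 / 11.7 = 34.3 days

34.3


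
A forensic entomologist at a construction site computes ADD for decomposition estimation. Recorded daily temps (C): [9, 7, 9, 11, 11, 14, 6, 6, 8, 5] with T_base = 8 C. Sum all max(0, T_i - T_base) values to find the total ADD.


Computing ADD day by day:
Day 1: max(0, 9 - 8) = 1
Day 2: max(0, 7 - 8) = 0
Day 3: max(0, 9 - 8) = 1
Day 4: max(0, 11 - 8) = 3
Day 5: max(0, 11 - 8) = 3
Day 6: max(0, 14 - 8) = 6
Day 7: max(0, 6 - 8) = 0
Day 8: max(0, 6 - 8) = 0
Day 9: max(0, 8 - 8) = 0
Day 10: max(0, 5 - 8) = 0
Total ADD = 14

14


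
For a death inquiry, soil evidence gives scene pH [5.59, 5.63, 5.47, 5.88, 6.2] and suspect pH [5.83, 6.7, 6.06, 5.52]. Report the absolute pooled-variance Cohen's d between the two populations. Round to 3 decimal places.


Pooled-variance Cohen's d for soil pH comparison:
Scene mean = 28.77 / 5 = 5.754
Suspect mean = 24.11 / 4 = 6.0275
Scene sample variance s_s^2 = 0.08443
Suspect sample variance s_c^2 = 0.249958
Pooled variance = ((n_s-1)*s_s^2 + (n_c-1)*s_c^2) / (n_s + n_c - 2) = 0.155371
Pooled SD = sqrt(0.155371) = 0.394171
Mean difference = -0.2735
|d| = |-0.2735| / 0.394171 = 0.694

0.694


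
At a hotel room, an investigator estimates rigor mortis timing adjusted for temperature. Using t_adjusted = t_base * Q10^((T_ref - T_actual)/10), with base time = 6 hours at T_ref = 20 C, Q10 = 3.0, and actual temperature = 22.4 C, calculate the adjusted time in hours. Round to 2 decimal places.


Rigor mortis time adjustment:
Exponent = (T_ref - T_actual) / 10 = (20 - 22.4) / 10 = -0.24
Q10 factor = 3.0^-0.24 = 0.76823
t_adjusted = 6 * 0.76823 = 4.61 hours

4.61


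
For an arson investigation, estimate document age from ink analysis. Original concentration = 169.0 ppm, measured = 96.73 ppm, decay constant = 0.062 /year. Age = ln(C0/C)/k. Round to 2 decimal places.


Document age estimation:
C0/C = 169.0 / 96.73 = 1.747131
ln(C0/C) = 0.557975
t = 0.557975 / 0.062 = 9.00 years

9.00


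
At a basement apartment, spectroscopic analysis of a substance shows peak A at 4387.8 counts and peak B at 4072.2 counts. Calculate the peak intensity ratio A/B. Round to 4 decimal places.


Spectral peak ratio:
Peak A = 4387.8 counts
Peak B = 4072.2 counts
Ratio = 4387.8 / 4072.2 = 1.0775

1.0775


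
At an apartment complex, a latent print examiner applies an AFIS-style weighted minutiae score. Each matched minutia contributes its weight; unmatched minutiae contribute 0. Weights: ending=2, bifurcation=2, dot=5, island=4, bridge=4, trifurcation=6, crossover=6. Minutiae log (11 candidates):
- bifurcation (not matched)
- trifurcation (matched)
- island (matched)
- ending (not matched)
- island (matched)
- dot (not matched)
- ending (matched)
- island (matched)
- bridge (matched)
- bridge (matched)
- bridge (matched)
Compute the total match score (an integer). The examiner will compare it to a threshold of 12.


Weighted minutiae match score:
  bifurcation: not matched, +0
  trifurcation: matched, +6 (running total 6)
  island: matched, +4 (running total 10)
  ending: not matched, +0
  island: matched, +4 (running total 14)
  dot: not matched, +0
  ending: matched, +2 (running total 16)
  island: matched, +4 (running total 20)
  bridge: matched, +4 (running total 24)
  bridge: matched, +4 (running total 28)
  bridge: matched, +4 (running total 32)
Total score = 32
Threshold = 12; verdict = identification

32


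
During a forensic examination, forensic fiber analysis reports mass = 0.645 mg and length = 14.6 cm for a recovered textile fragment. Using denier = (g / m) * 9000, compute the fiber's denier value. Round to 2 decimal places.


Denier calculation:
Mass in grams = 0.645 mg / 1000 = 0.000645 g
Length in meters = 14.6 cm / 100 = 0.146 m
Linear density = mass / length = 0.000645 / 0.146 = 0.00441781 g/m
Denier = (g/m) * 9000 = 0.00441781 * 9000 = 39.76

39.76


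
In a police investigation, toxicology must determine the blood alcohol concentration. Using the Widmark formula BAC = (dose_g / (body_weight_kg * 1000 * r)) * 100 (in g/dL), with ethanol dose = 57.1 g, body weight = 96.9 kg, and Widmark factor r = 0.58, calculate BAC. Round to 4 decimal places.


Applying the Widmark formula:
BAC = (dose_g / (body_wt * 1000 * r)) * 100
Denominator = 96.9 * 1000 * 0.58 = 56202
BAC = (57.1 / 56202) * 100
BAC = 0.1016 g/dL

0.1016


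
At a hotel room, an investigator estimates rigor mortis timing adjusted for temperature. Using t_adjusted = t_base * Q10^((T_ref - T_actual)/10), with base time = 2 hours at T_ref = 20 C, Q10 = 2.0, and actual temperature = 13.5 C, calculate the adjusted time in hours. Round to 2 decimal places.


Rigor mortis time adjustment:
Exponent = (T_ref - T_actual) / 10 = (20 - 13.5) / 10 = 0.65
Q10 factor = 2.0^0.65 = 1.56917
t_adjusted = 2 * 1.56917 = 3.14 hours

3.14


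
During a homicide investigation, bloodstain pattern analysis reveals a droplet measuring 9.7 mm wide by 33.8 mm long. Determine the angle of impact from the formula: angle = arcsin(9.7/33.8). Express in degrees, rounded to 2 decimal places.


Blood spatter impact angle calculation:
width / length = 9.7 / 33.8 = 0.286982
angle = arcsin(0.286982)
angle = 16.68 degrees

16.68


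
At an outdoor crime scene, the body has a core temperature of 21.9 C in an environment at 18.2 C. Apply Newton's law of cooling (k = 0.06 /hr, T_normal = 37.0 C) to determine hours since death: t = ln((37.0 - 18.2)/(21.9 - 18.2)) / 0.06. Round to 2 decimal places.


Using Newton's law of cooling:
t = ln((T_normal - T_ambient) / (T_body - T_ambient)) / k
T_normal - T_ambient = 18.8
T_body - T_ambient = 3.7
Ratio = 5.081081
ln(ratio) = 1.625524
t = 1.625524 / 0.06 = 27.09 hours

27.09


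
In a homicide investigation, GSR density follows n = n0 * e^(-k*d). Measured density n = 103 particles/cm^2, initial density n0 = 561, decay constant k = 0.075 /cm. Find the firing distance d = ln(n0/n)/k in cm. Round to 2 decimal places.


GSR distance calculation:
n0/n = 561 / 103 = 5.446602
ln(n0/n) = 1.694992
d = 1.694992 / 0.075 = 22.60 cm

22.60


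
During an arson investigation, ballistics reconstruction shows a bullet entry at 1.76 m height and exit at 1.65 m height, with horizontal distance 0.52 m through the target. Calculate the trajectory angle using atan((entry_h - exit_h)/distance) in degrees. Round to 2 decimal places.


Bullet trajectory angle:
Height difference = 1.76 - 1.65 = 0.11 m
angle = atan(0.11 / 0.52)
angle = atan(0.211538)
angle = 11.94 degrees

11.94


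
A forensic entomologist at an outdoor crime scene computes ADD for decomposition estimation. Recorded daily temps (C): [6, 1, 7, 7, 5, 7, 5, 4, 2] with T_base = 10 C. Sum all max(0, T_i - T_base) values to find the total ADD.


Computing ADD day by day:
Day 1: max(0, 6 - 10) = 0
Day 2: max(0, 1 - 10) = 0
Day 3: max(0, 7 - 10) = 0
Day 4: max(0, 7 - 10) = 0
Day 5: max(0, 5 - 10) = 0
Day 6: max(0, 7 - 10) = 0
Day 7: max(0, 5 - 10) = 0
Day 8: max(0, 4 - 10) = 0
Day 9: max(0, 2 - 10) = 0
Total ADD = 0

0


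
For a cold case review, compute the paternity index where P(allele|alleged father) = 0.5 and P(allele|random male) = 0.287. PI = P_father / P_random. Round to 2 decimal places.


Paternity Index calculation:
PI = P(allele|father) / P(allele|random)
PI = 0.5 / 0.287
PI = 1.74

1.74


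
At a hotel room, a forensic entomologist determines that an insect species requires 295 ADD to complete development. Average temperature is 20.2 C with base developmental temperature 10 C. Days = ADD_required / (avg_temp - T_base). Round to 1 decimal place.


Insect development time:
Effective temperature = avg_temp - T_base = 20.2 - 10 = 10.2 C
Days = ADD / effective_temp = 295 / 10.2 = 28.9 days

28.9


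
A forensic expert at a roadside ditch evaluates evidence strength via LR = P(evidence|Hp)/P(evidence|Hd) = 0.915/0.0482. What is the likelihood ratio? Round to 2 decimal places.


Likelihood ratio calculation:
LR = P(E|Hp) / P(E|Hd)
LR = 0.915 / 0.0482
LR = 18.98

18.98


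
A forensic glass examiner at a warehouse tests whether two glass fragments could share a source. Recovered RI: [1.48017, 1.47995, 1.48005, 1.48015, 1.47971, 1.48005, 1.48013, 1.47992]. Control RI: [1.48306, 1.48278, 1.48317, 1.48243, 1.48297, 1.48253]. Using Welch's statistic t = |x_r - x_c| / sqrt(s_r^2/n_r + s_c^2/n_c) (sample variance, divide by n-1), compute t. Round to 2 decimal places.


Welch's t-criterion for glass RI comparison:
Recovered mean = sum / n_r = 11.84013 / 8 = 1.4800163
Control mean = sum / n_c = 8.89694 / 6 = 1.4828233
Recovered sample variance s_r^2 = 2.34554e-08
Control sample variance s_c^2 = 8.80667e-08
Welch SE (unpooled) = sqrt(s_r^2/n_r + s_c^2/n_c) = sqrt(2.93192e-09 + 1.46778e-08) = sqrt(1.76097e-08) = 0.000132702
|mean_r - mean_c| = 0.00280708
t = 0.00280708 / 0.000132702 = 21.15

21.15


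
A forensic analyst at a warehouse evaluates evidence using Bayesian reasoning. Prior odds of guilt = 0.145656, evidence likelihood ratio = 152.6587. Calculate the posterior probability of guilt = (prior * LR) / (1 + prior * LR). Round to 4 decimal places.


Bayesian evidence evaluation:
Posterior odds = prior_odds * LR = 0.145656 * 152.6587 = 22.23566
Posterior probability = posterior_odds / (1 + posterior_odds)
= 22.23566 / (1 + 22.23566)
= 22.23566 / 23.23566
= 0.9570

0.9570


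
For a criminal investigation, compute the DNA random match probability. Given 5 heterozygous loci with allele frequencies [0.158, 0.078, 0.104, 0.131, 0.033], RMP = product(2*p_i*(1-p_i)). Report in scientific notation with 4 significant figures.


Computing RMP for 5 loci:
Locus 1: 2 * 0.158 * 0.842 = 0.266072
Locus 2: 2 * 0.078 * 0.922 = 0.143832
Locus 3: 2 * 0.104 * 0.896 = 0.186368
Locus 4: 2 * 0.131 * 0.869 = 0.227678
Locus 5: 2 * 0.033 * 0.967 = 0.063822
RMP = 1.036e-04

1.036e-04


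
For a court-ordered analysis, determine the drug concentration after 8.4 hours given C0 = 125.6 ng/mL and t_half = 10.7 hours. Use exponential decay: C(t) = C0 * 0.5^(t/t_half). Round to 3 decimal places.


Drug concentration decay:
Number of half-lives = t / t_half = 8.4 / 10.7 = 0.785047
Decay factor = 0.5^0.785047 = 0.58033305
C(t) = 125.6 * 0.58033305 = 72.890 ng/mL

72.890


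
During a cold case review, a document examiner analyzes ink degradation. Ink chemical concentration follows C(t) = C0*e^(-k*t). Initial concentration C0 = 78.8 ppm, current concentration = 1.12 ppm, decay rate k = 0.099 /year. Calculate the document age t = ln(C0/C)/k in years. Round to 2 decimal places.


Document age estimation:
C0/C = 78.8 / 1.12 = 70.357143
ln(C0/C) = 4.253584
t = 4.253584 / 0.099 = 42.97 years

42.97


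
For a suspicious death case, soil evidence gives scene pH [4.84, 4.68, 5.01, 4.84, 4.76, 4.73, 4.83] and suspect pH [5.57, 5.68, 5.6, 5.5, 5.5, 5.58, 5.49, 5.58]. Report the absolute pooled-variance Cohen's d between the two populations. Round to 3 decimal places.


Pooled-variance Cohen's d for soil pH comparison:
Scene mean = 33.69 / 7 = 4.812857
Suspect mean = 44.5 / 8 = 5.5625
Scene sample variance s_s^2 = 0.011324
Suspect sample variance s_c^2 = 0.004136
Pooled variance = ((n_s-1)*s_s^2 + (n_c-1)*s_c^2) / (n_s + n_c - 2) = 0.007453
Pooled SD = sqrt(0.007453) = 0.086331
Mean difference = -0.749643
|d| = |-0.749643| / 0.086331 = 8.683

8.683


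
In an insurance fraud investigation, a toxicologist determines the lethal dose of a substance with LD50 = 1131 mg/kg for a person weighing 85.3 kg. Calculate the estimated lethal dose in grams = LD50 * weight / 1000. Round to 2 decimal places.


Lethal dose calculation:
Lethal dose = LD50 * body_weight / 1000
= 1131 * 85.3 / 1000
= 96474.3 / 1000
= 96.47 g

96.47


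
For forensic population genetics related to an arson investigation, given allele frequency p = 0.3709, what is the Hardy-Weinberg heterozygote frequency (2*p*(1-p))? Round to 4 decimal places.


Hardy-Weinberg heterozygote frequency:
q = 1 - p = 1 - 0.3709 = 0.6291
2pq = 2 * 0.3709 * 0.6291 = 0.4667

0.4667


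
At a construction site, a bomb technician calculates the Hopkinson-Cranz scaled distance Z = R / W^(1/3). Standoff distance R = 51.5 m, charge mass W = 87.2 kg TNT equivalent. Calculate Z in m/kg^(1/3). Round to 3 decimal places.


Scaled distance calculation:
W^(1/3) = 87.2^(1/3) = 4.43444
Z = R / W^(1/3) = 51.5 / 4.43444
Z = 11.614 m/kg^(1/3)

11.614


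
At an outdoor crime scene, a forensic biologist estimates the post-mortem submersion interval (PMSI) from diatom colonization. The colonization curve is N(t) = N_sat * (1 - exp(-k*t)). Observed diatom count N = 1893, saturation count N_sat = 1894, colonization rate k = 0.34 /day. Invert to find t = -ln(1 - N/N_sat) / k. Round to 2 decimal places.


PMSI from diatom colonization curve:
N / N_sat = 1893 / 1894 = 0.999472
1 - N/N_sat = 0.000528
ln(1 - N/N_sat) = -7.546414
t = -ln(1 - N/N_sat) / k = -(-7.546414) / 0.34 = 22.20 days

22.20


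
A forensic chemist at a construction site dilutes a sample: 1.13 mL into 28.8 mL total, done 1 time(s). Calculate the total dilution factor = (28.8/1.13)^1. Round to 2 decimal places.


Dilution factor calculation:
Single dilution = V_total / V_sample = 28.8 / 1.13 ≈ 25.486726
Number of dilutions = 1
Total DF = (28.8 / 1.13)^1 (full precision, rounded at the end) = 25.49

25.49


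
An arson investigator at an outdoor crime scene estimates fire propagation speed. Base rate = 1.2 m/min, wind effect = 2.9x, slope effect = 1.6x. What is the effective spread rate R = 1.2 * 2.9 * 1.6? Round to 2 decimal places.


Fire spread rate calculation:
R = R0 * wind_factor * slope_factor
= 1.2 * 2.9 * 1.6
= 3.48 * 1.6
= 5.57 m/min

5.57


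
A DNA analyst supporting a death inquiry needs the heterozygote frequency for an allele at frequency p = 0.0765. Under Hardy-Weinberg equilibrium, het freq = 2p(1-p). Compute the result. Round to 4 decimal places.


Hardy-Weinberg heterozygote frequency:
q = 1 - p = 1 - 0.0765 = 0.9235
2pq = 2 * 0.0765 * 0.9235 = 0.1413

0.1413


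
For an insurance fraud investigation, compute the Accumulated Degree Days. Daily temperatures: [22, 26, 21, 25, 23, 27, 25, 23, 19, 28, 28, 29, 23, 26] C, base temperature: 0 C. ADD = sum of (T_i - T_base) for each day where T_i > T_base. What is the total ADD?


Computing ADD day by day:
Day 1: max(0, 22 - 0) = 22
Day 2: max(0, 26 - 0) = 26
Day 3: max(0, 21 - 0) = 21
Day 4: max(0, 25 - 0) = 25
Day 5: max(0, 23 - 0) = 23
Day 6: max(0, 27 - 0) = 27
Day 7: max(0, 25 - 0) = 25
Day 8: max(0, 23 - 0) = 23
Day 9: max(0, 19 - 0) = 19
Day 10: max(0, 28 - 0) = 28
Day 11: max(0, 28 - 0) = 28
Day 12: max(0, 29 - 0) = 29
Day 13: max(0, 23 - 0) = 23
Day 14: max(0, 26 - 0) = 26
Total ADD = 345

345


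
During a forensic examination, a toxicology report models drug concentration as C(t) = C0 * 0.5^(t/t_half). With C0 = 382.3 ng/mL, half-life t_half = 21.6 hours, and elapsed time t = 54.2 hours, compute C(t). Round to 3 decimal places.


Drug concentration decay:
Number of half-lives = t / t_half = 54.2 / 21.6 = 2.509259
Decay factor = 0.5^2.509259 = 0.1756458
C(t) = 382.3 * 0.1756458 = 67.149 ng/mL

67.149


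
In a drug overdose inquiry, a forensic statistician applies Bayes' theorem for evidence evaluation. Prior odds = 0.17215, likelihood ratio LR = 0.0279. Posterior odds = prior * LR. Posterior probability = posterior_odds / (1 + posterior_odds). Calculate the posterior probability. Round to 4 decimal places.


Bayesian evidence evaluation:
Posterior odds = prior_odds * LR = 0.17215 * 0.0279 = 0.004802985
Posterior probability = posterior_odds / (1 + posterior_odds)
= 0.004802985 / (1 + 0.004802985)
= 0.004802985 / 1.004802985
= 0.0048

0.0048


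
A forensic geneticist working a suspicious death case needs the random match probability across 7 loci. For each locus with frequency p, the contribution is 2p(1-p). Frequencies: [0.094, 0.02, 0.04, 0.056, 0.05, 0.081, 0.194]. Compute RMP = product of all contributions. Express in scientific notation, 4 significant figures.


Computing RMP for 7 loci:
Locus 1: 2 * 0.094 * 0.906 = 0.170328
Locus 2: 2 * 0.02 * 0.98 = 0.0392
Locus 3: 2 * 0.04 * 0.96 = 0.0768
Locus 4: 2 * 0.056 * 0.944 = 0.105728
Locus 5: 2 * 0.05 * 0.95 = 0.095
Locus 6: 2 * 0.081 * 0.919 = 0.148878
Locus 7: 2 * 0.194 * 0.806 = 0.312728
RMP = 2.398e-07

2.398e-07


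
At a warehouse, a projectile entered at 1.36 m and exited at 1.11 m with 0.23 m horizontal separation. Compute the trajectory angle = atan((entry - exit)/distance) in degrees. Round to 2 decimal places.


Bullet trajectory angle:
Height difference = 1.36 - 1.11 = 0.25 m
angle = atan(0.25 / 0.23)
angle = atan(1.086957)
angle = 47.39 degrees

47.39


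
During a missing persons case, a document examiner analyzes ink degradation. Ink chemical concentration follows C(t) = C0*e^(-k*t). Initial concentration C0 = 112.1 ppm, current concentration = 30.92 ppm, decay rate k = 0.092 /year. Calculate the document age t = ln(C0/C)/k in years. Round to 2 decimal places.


Document age estimation:
C0/C = 112.1 / 30.92 = 3.625485
ln(C0/C) = 1.287988
t = 1.287988 / 0.092 = 14.00 years

14.00


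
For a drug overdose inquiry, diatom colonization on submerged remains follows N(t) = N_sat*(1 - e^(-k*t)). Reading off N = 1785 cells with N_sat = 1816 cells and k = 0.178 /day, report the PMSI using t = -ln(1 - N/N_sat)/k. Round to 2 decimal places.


PMSI from diatom colonization curve:
N / N_sat = 1785 / 1816 = 0.98293
1 - N/N_sat = 0.01707
ln(1 - N/N_sat) = -4.070433
t = -ln(1 - N/N_sat) / k = -(-4.070433) / 0.178 = 22.87 days

22.87


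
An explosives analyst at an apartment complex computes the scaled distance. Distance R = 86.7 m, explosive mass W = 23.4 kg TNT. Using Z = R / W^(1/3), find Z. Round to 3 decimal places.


Scaled distance calculation:
W^(1/3) = 23.4^(1/3) = 2.860259
Z = R / W^(1/3) = 86.7 / 2.860259
Z = 30.312 m/kg^(1/3)

30.312


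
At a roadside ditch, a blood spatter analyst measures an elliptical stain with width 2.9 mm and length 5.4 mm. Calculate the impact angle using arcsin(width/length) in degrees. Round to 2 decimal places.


Blood spatter impact angle calculation:
width / length = 2.9 / 5.4 = 0.537037
angle = arcsin(0.537037)
angle = 32.48 degrees

32.48


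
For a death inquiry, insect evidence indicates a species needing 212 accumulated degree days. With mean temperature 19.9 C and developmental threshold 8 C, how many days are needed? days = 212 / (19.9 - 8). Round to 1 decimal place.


Insect development time:
Effective temperature = avg_temp - T_base = 19.9 - 8 = 11.9 C
Days = ADD / effective_temp = 212 / 11.9 = 17.8 days

17.8


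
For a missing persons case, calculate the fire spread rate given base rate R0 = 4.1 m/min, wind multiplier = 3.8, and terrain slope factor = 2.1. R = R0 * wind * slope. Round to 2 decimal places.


Fire spread rate calculation:
R = R0 * wind_factor * slope_factor
= 4.1 * 3.8 * 2.1
= 15.58 * 2.1
= 32.72 m/min

32.72


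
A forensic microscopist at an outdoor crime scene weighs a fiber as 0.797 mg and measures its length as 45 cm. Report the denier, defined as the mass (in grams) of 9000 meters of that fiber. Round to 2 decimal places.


Denier calculation:
Mass in grams = 0.797 mg / 1000 = 0.000797 g
Length in meters = 45 cm / 100 = 0.45 m
Linear density = mass / length = 0.000797 / 0.45 = 0.00177111 g/m
Denier = (g/m) * 9000 = 0.00177111 * 9000 = 15.94

15.94


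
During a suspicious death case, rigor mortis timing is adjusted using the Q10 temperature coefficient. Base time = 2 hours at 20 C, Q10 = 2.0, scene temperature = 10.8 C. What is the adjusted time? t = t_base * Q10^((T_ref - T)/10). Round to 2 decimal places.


Rigor mortis time adjustment:
Exponent = (T_ref - T_actual) / 10 = (20 - 10.8) / 10 = 0.92
Q10 factor = 2.0^0.92 = 1.89212
t_adjusted = 2 * 1.89212 = 3.78 hours

3.78


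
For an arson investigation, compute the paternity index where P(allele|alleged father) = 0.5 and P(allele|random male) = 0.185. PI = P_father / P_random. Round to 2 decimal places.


Paternity Index calculation:
PI = P(allele|father) / P(allele|random)
PI = 0.5 / 0.185
PI = 2.70

2.70


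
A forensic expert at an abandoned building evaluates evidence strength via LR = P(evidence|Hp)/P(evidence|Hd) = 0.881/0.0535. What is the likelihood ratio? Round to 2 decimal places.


Likelihood ratio calculation:
LR = P(E|Hp) / P(E|Hd)
LR = 0.881 / 0.0535
LR = 16.47

16.47


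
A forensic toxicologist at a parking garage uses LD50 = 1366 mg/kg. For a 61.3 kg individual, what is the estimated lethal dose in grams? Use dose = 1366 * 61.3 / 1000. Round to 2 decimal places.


Lethal dose calculation:
Lethal dose = LD50 * body_weight / 1000
= 1366 * 61.3 / 1000
= 83735.8 / 1000
= 83.74 g

83.74


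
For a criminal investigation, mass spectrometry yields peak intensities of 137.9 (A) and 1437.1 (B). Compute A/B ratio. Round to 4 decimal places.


Spectral peak ratio:
Peak A = 137.9 counts
Peak B = 1437.1 counts
Ratio = 137.9 / 1437.1 = 0.0960

0.0960


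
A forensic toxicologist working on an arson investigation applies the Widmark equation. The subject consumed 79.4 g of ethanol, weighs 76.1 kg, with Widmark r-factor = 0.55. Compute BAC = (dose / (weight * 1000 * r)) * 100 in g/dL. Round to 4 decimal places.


Applying the Widmark formula:
BAC = (dose_g / (body_wt * 1000 * r)) * 100
Denominator = 76.1 * 1000 * 0.55 = 41855
BAC = (79.4 / 41855) * 100
BAC = 0.1897 g/dL

0.1897


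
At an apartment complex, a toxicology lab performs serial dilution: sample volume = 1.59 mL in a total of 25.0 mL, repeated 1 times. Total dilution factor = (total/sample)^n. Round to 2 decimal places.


Dilution factor calculation:
Single dilution = V_total / V_sample = 25.0 / 1.59 ≈ 15.72327
Number of dilutions = 1
Total DF = (25.0 / 1.59)^1 (full precision, rounded at the end) = 15.72

15.72


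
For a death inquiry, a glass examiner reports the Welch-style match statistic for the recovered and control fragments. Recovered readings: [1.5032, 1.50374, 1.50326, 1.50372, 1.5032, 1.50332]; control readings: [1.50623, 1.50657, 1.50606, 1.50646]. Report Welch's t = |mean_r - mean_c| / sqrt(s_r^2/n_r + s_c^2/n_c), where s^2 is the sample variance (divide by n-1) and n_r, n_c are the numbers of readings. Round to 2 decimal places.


Welch's t-criterion for glass RI comparison:
Recovered mean = sum / n_r = 9.02044 / 6 = 1.5034067
Control mean = sum / n_c = 6.02532 / 4 = 1.50633
Recovered sample variance s_r^2 = 6.47467e-08
Control sample variance s_c^2 = 5.24667e-08
Welch SE (unpooled) = sqrt(s_r^2/n_r + s_c^2/n_c) = sqrt(1.07911e-08 + 1.31167e-08) = sqrt(2.39078e-08) = 0.000154621
|mean_r - mean_c| = 0.00292333
t = 0.00292333 / 0.000154621 = 18.91

18.91


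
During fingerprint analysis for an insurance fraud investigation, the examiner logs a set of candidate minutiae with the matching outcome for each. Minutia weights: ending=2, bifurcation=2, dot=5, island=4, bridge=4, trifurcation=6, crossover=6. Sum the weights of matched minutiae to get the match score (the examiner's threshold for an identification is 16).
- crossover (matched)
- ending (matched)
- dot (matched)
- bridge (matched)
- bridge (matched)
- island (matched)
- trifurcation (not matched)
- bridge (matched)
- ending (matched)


Weighted minutiae match score:
  crossover: matched, +6 (running total 6)
  ending: matched, +2 (running total 8)
  dot: matched, +5 (running total 13)
  bridge: matched, +4 (running total 17)
  bridge: matched, +4 (running total 21)
  island: matched, +4 (running total 25)
  trifurcation: not matched, +0
  bridge: matched, +4 (running total 29)
  ending: matched, +2 (running total 31)
Total score = 31
Threshold = 16; verdict = identification

31


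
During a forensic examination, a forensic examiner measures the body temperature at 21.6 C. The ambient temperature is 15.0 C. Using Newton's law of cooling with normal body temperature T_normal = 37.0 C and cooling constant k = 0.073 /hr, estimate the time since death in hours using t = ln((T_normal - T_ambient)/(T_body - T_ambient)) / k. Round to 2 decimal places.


Using Newton's law of cooling:
t = ln((T_normal - T_ambient) / (T_body - T_ambient)) / k
T_normal - T_ambient = 22.0
T_body - T_ambient = 6.6
Ratio = 3.333333
ln(ratio) = 1.203973
t = 1.203973 / 0.073 = 16.49 hours

16.49


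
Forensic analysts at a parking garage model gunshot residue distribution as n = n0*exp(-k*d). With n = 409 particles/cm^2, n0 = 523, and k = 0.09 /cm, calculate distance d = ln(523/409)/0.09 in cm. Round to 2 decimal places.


GSR distance calculation:
n0/n = 523 / 409 = 1.278729
ln(n0/n) = 0.245867
d = 0.245867 / 0.09 = 2.73 cm

2.73


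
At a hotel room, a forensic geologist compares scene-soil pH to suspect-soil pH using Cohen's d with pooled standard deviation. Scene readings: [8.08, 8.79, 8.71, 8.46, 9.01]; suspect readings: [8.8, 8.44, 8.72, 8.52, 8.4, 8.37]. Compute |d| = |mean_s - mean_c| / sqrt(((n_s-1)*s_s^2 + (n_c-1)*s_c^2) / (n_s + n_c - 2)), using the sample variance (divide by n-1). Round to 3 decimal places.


Pooled-variance Cohen's d for soil pH comparison:
Scene mean = 43.05 / 5 = 8.61
Suspect mean = 51.25 / 6 = 8.541667
Scene sample variance s_s^2 = 0.12645
Suspect sample variance s_c^2 = 0.031777
Pooled variance = ((n_s-1)*s_s^2 + (n_c-1)*s_c^2) / (n_s + n_c - 2) = 0.073854
Pooled SD = sqrt(0.073854) = 0.271761
Mean difference = 0.068333
|d| = |0.068333| / 0.271761 = 0.251

0.251
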